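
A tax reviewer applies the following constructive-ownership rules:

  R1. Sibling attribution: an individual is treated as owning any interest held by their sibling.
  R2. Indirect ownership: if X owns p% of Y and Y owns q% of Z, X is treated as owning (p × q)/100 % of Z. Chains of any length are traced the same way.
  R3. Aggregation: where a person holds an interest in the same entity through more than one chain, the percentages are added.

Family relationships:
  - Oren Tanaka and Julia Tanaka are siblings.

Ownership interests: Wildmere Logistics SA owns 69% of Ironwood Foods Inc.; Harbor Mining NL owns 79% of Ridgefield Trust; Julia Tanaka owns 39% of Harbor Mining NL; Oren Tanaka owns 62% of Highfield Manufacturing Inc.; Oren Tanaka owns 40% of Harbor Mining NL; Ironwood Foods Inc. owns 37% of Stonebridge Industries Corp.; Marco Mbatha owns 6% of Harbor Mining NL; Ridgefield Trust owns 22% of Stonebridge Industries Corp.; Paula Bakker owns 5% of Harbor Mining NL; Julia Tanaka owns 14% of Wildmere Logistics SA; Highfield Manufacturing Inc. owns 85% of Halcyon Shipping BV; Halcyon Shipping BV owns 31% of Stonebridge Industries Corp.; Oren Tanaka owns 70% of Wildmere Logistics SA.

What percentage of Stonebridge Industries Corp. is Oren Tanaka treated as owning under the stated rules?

By sibling attribution (R1), Oren Tanaka is treated as also owning Julia Tanaka's interest in Harbor Mining NL, giving 40% + 39% = 79%.
By sibling attribution (R1), Oren Tanaka is treated as also owning Julia Tanaka's interest in Wildmere Logistics SA, giving 70% + 14% = 84%.
Chain via Harbor Mining NL → Ridgefield Trust (R2): 79% × 79% × 22% = 13.7302% of Stonebridge Industries Corp.
Chain via Wildmere Logistics SA → Ironwood Foods Inc. (R2): 84% × 69% × 37% = 21.4452% of Stonebridge Industries Corp.
Chain via Highfield Manufacturing Inc. → Halcyon Shipping BV (R2): 62% × 85% × 31% = 16.337% of Stonebridge Industries Corp.
Aggregating (R3): 13.7302% + 21.4452% + 16.337% = 51.5124%.

51.5124%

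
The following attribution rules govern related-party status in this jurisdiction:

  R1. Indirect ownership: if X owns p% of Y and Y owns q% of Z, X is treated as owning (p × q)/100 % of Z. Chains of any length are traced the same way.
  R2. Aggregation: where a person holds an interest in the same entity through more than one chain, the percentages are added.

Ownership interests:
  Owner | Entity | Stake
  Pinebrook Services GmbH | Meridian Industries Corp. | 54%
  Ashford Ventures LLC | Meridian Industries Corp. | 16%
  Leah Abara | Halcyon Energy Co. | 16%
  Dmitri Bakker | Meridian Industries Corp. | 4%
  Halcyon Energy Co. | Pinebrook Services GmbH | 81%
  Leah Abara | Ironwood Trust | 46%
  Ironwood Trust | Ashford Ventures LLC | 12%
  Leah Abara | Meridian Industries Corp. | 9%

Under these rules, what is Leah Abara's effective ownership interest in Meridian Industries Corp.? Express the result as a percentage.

Chain via Halcyon Energy Co. → Pinebrook Services GmbH (R1): 16% × 81% × 54% = 6.9984% of Meridian Industries Corp.
Chain via Ironwood Trust → Ashford Ventures LLC (R1): 46% × 12% × 16% = 0.8832% of Meridian Industries Corp.
Direct interest in Meridian Industries Corp: 9%.
Aggregating (R2): 6.9984% + 0.8832% + 9% = 16.8816%.

16.8816%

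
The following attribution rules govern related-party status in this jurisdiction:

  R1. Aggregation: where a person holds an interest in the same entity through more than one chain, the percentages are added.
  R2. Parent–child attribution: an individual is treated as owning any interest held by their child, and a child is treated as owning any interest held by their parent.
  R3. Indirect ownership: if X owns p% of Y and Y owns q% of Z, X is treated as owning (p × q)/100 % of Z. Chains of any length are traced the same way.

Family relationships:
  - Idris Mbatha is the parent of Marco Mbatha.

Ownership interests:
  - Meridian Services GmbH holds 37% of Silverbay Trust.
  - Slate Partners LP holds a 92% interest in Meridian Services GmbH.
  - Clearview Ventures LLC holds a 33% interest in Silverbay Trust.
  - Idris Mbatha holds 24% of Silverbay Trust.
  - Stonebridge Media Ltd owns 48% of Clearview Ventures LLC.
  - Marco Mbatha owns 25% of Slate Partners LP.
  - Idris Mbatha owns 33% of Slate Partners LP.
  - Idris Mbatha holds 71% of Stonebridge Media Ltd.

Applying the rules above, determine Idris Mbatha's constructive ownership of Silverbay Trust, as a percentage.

54.9896%

By parent–child attribution (R2), Idris Mbatha is treated as also owning Marco Mbatha's interest in Slate Partners LP, giving 33% + 25% = 58%.
Chain via Stonebridge Media Ltd → Clearview Ventures LLC (R3): 71% × 48% × 33% = 11.2464% of Silverbay Trust.
Chain via Slate Partners LP → Meridian Services GmbH (R3): 58% × 92% × 37% = 19.7432% of Silverbay Trust.
Direct interest in Silverbay Trust: 24%.
Aggregating (R1): 11.2464% + 19.7432% + 24% = 54.9896%.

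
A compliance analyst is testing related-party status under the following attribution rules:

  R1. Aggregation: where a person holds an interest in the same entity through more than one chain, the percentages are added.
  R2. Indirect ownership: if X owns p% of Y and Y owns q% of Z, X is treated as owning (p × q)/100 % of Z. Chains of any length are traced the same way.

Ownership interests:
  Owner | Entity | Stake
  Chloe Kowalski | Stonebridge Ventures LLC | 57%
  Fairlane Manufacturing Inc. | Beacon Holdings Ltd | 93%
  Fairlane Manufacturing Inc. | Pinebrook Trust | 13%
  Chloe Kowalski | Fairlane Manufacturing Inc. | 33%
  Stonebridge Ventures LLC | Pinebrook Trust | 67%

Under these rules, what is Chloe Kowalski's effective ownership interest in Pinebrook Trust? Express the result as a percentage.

42.48%

Chain via Stonebridge Ventures LLC (R2): 57% × 67% = 38.19% of Pinebrook Trust.
Chain via Fairlane Manufacturing Inc. (R2): 33% × 13% = 4.29% of Pinebrook Trust.
Aggregating (R1): 38.19% + 4.29% = 42.48%.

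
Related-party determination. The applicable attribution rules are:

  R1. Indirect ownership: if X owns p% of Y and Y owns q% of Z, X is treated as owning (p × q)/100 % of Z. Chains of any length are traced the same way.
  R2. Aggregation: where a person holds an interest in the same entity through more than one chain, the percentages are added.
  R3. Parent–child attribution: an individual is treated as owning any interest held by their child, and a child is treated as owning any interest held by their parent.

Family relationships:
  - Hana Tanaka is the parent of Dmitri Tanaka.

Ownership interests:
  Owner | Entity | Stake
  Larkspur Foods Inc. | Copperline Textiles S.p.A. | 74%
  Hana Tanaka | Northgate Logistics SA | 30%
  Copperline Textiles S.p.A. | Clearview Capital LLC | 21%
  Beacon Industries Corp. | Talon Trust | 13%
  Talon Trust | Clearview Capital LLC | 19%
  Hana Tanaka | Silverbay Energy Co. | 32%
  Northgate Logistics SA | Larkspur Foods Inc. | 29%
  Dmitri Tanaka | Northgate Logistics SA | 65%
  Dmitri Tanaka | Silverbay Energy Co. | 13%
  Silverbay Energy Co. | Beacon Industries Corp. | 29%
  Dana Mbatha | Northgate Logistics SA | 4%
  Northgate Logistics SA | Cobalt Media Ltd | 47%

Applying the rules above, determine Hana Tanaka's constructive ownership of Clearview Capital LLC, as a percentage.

4.603605%

By parent–child attribution (R3), Hana Tanaka is treated as also owning Dmitri Tanaka's interest in Silverbay Energy Co, giving 32% + 13% = 45%.
By parent–child attribution (R3), Hana Tanaka is treated as also owning Dmitri Tanaka's interest in Northgate Logistics SA, giving 30% + 65% = 95%.
Chain via Silverbay Energy Co. → Beacon Industries Corp. → Talon Trust (R1): 45% × 29% × 13% × 19% = 0.322335% of Clearview Capital LLC.
Chain via Northgate Logistics SA → Larkspur Foods Inc. → Copperline Textiles S.p.A. (R1): 95% × 29% × 74% × 21% = 4.28127% of Clearview Capital LLC.
Aggregating (R2): 0.322335% + 4.28127% = 4.603605%.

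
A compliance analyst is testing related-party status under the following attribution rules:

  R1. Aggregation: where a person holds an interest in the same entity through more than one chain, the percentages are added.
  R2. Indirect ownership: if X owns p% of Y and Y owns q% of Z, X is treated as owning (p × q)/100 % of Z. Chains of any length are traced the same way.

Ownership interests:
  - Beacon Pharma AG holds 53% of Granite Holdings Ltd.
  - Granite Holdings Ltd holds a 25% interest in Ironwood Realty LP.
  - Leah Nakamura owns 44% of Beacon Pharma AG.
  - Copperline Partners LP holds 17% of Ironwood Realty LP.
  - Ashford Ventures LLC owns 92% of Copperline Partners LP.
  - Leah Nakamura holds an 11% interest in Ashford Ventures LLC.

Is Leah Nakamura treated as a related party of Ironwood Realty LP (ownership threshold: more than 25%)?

Chain via Beacon Pharma AG → Granite Holdings Ltd (R2): 44% × 53% × 25% = 5.83% of Ironwood Realty LP.
Chain via Ashford Ventures LLC → Copperline Partners LP (R2): 11% × 92% × 17% = 1.7204% of Ironwood Realty LP.
Aggregating (R1): 5.83% + 1.7204% = 7.5504%.
7.5504% does not exceed the 25% threshold, so Leah is not a related party to Ironwood Realty LP.

No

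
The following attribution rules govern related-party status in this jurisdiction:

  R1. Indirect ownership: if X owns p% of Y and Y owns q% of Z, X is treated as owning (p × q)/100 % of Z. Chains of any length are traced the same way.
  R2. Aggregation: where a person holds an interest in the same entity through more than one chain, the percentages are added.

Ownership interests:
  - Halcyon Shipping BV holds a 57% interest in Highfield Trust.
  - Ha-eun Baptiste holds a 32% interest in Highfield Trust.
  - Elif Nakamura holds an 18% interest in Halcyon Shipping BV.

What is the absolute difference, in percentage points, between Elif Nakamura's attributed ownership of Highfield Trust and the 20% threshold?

Chain via Halcyon Shipping BV (R1): 18% × 57% = 10.26% of Highfield Trust.
10.26% falls short of the 20% threshold by 9.74 percentage points.

9.74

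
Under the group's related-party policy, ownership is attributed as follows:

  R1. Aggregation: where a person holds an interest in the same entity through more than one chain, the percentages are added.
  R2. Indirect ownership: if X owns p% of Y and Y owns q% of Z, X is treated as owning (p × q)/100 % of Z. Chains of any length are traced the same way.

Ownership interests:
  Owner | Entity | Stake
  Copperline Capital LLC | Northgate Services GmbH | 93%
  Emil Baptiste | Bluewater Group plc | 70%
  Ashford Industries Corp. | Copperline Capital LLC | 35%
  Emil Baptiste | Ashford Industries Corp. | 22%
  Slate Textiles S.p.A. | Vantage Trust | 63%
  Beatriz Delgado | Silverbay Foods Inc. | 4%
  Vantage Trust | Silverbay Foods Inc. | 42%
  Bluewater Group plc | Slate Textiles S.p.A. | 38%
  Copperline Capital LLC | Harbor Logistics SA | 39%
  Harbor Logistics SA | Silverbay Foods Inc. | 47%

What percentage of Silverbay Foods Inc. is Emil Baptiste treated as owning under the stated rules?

Chain via Bluewater Group plc → Slate Textiles S.p.A. → Vantage Trust (R2): 70% × 38% × 63% × 42% = 7.03836% of Silverbay Foods Inc.
Chain via Ashford Industries Corp. → Copperline Capital LLC → Harbor Logistics SA (R2): 22% × 35% × 39% × 47% = 1.41141% of Silverbay Foods Inc.
Aggregating (R1): 7.03836% + 1.41141% = 8.44977%.

8.44977%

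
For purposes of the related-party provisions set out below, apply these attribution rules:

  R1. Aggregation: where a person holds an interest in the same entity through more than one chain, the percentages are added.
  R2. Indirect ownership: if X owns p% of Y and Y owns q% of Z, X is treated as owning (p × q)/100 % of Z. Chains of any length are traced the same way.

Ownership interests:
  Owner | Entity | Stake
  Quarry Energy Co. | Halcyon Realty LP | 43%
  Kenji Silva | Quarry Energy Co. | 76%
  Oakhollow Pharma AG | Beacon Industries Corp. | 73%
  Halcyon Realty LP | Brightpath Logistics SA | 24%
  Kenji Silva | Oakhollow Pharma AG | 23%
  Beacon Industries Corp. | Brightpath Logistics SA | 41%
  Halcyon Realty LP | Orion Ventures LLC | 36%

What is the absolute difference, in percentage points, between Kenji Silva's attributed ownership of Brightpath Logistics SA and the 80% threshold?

65.2729

Chain via Quarry Energy Co. → Halcyon Realty LP (R2): 76% × 43% × 24% = 7.8432% of Brightpath Logistics SA.
Chain via Oakhollow Pharma AG → Beacon Industries Corp. (R2): 23% × 73% × 41% = 6.8839% of Brightpath Logistics SA.
Aggregating (R1): 7.8432% + 6.8839% = 14.7271%.
14.7271% falls short of the 80% threshold by 65.2729 percentage points.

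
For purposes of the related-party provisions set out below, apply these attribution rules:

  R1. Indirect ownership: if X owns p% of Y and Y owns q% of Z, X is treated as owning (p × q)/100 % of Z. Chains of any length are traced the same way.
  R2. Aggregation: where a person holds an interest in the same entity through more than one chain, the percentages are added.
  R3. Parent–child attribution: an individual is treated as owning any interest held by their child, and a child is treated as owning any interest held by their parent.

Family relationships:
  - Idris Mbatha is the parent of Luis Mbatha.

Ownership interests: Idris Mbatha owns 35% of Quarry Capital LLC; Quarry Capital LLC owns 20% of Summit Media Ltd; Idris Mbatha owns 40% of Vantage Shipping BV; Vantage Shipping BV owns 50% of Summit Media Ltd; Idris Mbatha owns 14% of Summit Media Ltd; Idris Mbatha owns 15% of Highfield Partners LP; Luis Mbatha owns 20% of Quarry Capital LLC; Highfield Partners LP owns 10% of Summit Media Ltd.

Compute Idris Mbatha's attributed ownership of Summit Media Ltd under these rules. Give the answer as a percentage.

46.5%

By parent–child attribution (R3), Idris Mbatha is treated as also owning Luis Mbatha's interest in Quarry Capital LLC, giving 35% + 20% = 55%.
Chain via Vantage Shipping BV (R1): 40% × 50% = 20% of Summit Media Ltd.
Chain via Quarry Capital LLC (R1): 55% × 20% = 11% of Summit Media Ltd.
Chain via Highfield Partners LP (R1): 15% × 10% = 1.5% of Summit Media Ltd.
Direct interest in Summit Media Ltd: 14%.
Aggregating (R2): 20% + 11% + 1.5% + 14% = 46.5%.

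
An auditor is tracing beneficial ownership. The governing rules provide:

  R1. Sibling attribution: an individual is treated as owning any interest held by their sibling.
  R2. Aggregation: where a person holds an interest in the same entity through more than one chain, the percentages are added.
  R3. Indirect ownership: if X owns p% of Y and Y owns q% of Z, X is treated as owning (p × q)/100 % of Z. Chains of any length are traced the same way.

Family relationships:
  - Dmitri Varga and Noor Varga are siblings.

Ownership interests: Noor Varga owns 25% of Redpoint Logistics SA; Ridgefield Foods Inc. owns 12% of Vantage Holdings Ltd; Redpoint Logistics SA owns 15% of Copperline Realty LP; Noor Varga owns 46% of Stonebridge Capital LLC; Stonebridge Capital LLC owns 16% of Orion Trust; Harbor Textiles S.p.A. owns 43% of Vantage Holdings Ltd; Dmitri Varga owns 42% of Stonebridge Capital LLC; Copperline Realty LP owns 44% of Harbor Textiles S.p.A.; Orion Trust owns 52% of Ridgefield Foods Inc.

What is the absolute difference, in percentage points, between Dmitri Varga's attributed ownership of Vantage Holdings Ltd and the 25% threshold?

By sibling attribution (R1), Dmitri Varga is treated as also owning Noor Varga's interest in Stonebridge Capital LLC, giving 42% + 46% = 88%.
By sibling attribution (R1), Dmitri Varga is treated as owning Noor Varga's 25% interest in Redpoint Logistics SA.
Chain via Stonebridge Capital LLC → Orion Trust → Ridgefield Foods Inc. (R3): 88% × 16% × 52% × 12% = 0.878592% of Vantage Holdings Ltd.
Chain via Redpoint Logistics SA → Copperline Realty LP → Harbor Textiles S.p.A. (R3): 25% × 15% × 44% × 43% = 0.7095% of Vantage Holdings Ltd.
Aggregating (R2): 0.878592% + 0.7095% = 1.588092%.
1.588092% falls short of the 25% threshold by 23.411908 percentage points.

23.411908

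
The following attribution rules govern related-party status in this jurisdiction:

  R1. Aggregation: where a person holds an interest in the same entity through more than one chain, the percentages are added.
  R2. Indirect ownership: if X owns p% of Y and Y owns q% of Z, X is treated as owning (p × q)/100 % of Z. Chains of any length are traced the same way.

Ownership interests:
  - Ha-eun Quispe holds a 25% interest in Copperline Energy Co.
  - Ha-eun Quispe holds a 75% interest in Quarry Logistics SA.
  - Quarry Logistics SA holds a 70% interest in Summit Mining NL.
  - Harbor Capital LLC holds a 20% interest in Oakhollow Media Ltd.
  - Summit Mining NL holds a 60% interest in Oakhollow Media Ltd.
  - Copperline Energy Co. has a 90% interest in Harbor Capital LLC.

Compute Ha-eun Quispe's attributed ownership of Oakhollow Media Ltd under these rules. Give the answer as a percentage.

36%

Chain via Quarry Logistics SA → Summit Mining NL (R2): 75% × 70% × 60% = 31.5% of Oakhollow Media Ltd.
Chain via Copperline Energy Co. → Harbor Capital LLC (R2): 25% × 90% × 20% = 4.5% of Oakhollow Media Ltd.
Aggregating (R1): 31.5% + 4.5% = 36%.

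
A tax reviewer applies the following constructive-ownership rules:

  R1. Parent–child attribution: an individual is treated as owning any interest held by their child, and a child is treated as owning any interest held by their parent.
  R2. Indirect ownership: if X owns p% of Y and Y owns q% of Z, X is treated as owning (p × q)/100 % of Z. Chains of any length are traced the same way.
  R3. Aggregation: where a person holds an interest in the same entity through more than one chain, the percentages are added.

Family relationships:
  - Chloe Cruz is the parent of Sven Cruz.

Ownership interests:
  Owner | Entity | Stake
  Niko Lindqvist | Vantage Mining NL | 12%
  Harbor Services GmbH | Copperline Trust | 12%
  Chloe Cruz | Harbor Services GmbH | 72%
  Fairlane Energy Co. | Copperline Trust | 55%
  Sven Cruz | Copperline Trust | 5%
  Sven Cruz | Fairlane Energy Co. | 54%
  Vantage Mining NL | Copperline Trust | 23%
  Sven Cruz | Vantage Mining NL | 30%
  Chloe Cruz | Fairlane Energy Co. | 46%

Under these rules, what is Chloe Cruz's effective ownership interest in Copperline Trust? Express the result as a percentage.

75.54%

By parent–child attribution (R1), Chloe Cruz is treated as also owning Sven Cruz's interest in Fairlane Energy Co, giving 46% + 54% = 100%.
By parent–child attribution (R1), Chloe Cruz is treated as owning Sven Cruz's 30% interest in Vantage Mining NL.
By parent–child attribution (R1), Chloe Cruz is treated as owning Sven Cruz's 5% interest in Copperline Trust.
Chain via Fairlane Energy Co. (R2): 100% × 55% = 55% of Copperline Trust.
Chain via Harbor Services GmbH (R2): 72% × 12% = 8.64% of Copperline Trust.
Chain via Vantage Mining NL (R2): 30% × 23% = 6.9% of Copperline Trust.
Direct interest in Copperline Trust: 5%.
Aggregating (R3): 55% + 8.64% + 6.9% + 5% = 75.54%.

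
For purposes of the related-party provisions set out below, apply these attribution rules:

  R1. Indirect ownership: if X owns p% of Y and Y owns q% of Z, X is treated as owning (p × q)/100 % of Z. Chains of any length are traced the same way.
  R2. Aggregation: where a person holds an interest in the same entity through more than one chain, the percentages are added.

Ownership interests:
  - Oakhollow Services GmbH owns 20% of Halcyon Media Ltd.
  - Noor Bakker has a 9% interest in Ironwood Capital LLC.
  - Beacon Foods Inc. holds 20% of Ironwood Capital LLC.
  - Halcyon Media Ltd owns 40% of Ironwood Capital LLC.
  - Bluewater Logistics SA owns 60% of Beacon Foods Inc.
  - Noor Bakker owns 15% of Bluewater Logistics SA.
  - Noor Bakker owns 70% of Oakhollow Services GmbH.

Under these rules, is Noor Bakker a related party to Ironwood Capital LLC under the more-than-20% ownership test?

Chain via Bluewater Logistics SA → Beacon Foods Inc. (R1): 15% × 60% × 20% = 1.8% of Ironwood Capital LLC.
Chain via Oakhollow Services GmbH → Halcyon Media Ltd (R1): 70% × 20% × 40% = 5.6% of Ironwood Capital LLC.
Direct interest in Ironwood Capital LLC: 9%.
Aggregating (R2): 1.8% + 5.6% + 9% = 16.4%.
16.4% does not exceed the 20% threshold, so Noor is not a related party to Ironwood Capital LLC.

No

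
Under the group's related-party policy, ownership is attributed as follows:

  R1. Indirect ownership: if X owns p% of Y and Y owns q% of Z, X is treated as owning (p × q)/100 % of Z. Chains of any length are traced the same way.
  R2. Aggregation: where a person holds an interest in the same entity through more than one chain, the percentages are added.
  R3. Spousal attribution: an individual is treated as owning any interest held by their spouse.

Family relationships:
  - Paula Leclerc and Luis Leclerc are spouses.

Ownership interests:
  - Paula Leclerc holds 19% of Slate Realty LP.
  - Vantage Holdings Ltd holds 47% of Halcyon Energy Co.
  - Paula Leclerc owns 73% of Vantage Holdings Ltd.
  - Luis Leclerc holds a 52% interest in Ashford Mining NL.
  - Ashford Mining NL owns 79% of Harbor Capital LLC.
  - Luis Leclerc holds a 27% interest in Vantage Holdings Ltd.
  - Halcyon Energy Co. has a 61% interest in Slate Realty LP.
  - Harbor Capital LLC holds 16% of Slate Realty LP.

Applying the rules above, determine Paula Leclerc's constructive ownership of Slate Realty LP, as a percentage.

54.2428%

By spousal attribution (R3), Paula Leclerc is treated as also owning Luis Leclerc's interest in Vantage Holdings Ltd, giving 73% + 27% = 100%.
By spousal attribution (R3), Paula Leclerc is treated as owning Luis Leclerc's 52% interest in Ashford Mining NL.
Chain via Vantage Holdings Ltd → Halcyon Energy Co. (R1): 100% × 47% × 61% = 28.67% of Slate Realty LP.
Direct interest in Slate Realty LP: 19%.
Chain via Ashford Mining NL → Harbor Capital LLC (R1): 52% × 79% × 16% = 6.5728% of Slate Realty LP.
Aggregating (R2): 28.67% + 19% + 6.5728% = 54.2428%.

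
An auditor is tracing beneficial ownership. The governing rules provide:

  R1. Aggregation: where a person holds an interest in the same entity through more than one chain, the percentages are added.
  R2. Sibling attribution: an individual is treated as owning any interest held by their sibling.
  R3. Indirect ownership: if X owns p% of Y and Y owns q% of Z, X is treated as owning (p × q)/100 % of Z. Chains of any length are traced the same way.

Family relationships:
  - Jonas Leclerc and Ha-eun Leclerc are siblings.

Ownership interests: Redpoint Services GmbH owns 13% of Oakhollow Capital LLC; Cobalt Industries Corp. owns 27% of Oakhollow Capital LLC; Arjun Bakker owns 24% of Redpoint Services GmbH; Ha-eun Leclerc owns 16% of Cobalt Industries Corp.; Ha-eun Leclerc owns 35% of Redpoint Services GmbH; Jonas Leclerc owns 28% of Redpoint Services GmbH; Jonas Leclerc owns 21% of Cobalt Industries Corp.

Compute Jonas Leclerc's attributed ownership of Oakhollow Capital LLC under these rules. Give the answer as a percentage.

18.18%

By sibling attribution (R2), Jonas Leclerc is treated as also owning Ha-eun Leclerc's interest in Redpoint Services GmbH, giving 28% + 35% = 63%.
By sibling attribution (R2), Jonas Leclerc is treated as also owning Ha-eun Leclerc's interest in Cobalt Industries Corp, giving 21% + 16% = 37%.
Chain via Redpoint Services GmbH (R3): 63% × 13% = 8.19% of Oakhollow Capital LLC.
Chain via Cobalt Industries Corp. (R3): 37% × 27% = 9.99% of Oakhollow Capital LLC.
Aggregating (R1): 8.19% + 9.99% = 18.18%.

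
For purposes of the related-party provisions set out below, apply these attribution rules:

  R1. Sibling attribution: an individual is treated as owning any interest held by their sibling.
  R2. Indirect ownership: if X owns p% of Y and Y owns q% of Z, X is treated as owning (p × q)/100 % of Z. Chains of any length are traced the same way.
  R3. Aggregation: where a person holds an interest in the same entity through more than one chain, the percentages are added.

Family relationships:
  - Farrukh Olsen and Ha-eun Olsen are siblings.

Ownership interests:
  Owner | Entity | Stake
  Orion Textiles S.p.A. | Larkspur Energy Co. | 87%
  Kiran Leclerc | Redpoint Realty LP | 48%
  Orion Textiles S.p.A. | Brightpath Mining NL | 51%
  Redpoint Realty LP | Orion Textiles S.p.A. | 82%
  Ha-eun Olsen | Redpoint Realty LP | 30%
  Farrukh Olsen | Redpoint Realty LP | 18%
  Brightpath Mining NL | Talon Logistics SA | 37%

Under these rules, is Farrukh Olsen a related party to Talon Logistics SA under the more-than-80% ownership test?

By sibling attribution (R1), Farrukh Olsen is treated as also owning Ha-eun Olsen's interest in Redpoint Realty LP, giving 18% + 30% = 48%.
Chain via Redpoint Realty LP → Orion Textiles S.p.A. → Brightpath Mining NL (R2): 48% × 82% × 51% × 37% = 7.427232% of Talon Logistics SA.
7.427232% does not exceed the 80% threshold, so Farrukh is not a related party to Talon Logistics SA.

No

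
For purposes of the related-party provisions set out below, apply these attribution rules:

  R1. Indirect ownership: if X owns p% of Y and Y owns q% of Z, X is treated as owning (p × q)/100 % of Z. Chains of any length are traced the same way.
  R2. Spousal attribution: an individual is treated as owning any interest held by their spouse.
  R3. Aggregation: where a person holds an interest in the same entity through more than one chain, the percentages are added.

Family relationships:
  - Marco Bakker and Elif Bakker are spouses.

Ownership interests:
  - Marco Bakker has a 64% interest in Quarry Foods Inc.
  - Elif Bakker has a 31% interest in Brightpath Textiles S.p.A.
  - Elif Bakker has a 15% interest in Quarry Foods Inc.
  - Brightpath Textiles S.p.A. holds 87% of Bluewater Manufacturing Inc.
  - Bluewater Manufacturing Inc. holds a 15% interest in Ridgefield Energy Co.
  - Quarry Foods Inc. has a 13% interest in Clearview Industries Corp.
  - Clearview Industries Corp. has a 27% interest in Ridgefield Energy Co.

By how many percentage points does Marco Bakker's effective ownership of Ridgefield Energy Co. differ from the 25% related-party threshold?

18.1816

By spousal attribution (R2), Marco Bakker is treated as also owning Elif Bakker's interest in Quarry Foods Inc, giving 64% + 15% = 79%.
By spousal attribution (R2), Marco Bakker is treated as owning Elif Bakker's 31% interest in Brightpath Textiles S.p.A.
Chain via Quarry Foods Inc. → Clearview Industries Corp. (R1): 79% × 13% × 27% = 2.7729% of Ridgefield Energy Co.
Chain via Brightpath Textiles S.p.A. → Bluewater Manufacturing Inc. (R1): 31% × 87% × 15% = 4.0455% of Ridgefield Energy Co.
Aggregating (R3): 2.7729% + 4.0455% = 6.8184%.
6.8184% falls short of the 25% threshold by 18.1816 percentage points.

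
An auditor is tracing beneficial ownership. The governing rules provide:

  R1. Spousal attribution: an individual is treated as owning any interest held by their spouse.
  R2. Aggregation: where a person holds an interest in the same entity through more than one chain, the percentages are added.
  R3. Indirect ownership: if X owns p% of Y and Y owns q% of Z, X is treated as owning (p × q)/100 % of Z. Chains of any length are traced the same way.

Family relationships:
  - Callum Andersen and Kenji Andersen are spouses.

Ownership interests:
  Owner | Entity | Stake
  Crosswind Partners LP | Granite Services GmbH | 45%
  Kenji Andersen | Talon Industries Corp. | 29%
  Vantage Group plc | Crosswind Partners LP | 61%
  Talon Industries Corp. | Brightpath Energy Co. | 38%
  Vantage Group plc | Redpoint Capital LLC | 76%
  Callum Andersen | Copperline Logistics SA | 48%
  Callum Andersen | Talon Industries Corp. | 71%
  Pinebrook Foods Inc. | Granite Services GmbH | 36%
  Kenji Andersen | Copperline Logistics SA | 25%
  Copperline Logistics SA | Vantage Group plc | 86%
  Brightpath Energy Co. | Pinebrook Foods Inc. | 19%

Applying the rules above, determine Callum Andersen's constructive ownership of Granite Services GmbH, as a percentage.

19.83231%

By spousal attribution (R1), Callum Andersen is treated as also owning Kenji Andersen's interest in Talon Industries Corp, giving 71% + 29% = 100%.
By spousal attribution (R1), Callum Andersen is treated as also owning Kenji Andersen's interest in Copperline Logistics SA, giving 48% + 25% = 73%.
Chain via Talon Industries Corp. → Brightpath Energy Co. → Pinebrook Foods Inc. (R3): 100% × 38% × 19% × 36% = 2.5992% of Granite Services GmbH.
Chain via Copperline Logistics SA → Vantage Group plc → Crosswind Partners LP (R3): 73% × 86% × 61% × 45% = 17.23311% of Granite Services GmbH.
Aggregating (R2): 2.5992% + 17.23311% = 19.83231%.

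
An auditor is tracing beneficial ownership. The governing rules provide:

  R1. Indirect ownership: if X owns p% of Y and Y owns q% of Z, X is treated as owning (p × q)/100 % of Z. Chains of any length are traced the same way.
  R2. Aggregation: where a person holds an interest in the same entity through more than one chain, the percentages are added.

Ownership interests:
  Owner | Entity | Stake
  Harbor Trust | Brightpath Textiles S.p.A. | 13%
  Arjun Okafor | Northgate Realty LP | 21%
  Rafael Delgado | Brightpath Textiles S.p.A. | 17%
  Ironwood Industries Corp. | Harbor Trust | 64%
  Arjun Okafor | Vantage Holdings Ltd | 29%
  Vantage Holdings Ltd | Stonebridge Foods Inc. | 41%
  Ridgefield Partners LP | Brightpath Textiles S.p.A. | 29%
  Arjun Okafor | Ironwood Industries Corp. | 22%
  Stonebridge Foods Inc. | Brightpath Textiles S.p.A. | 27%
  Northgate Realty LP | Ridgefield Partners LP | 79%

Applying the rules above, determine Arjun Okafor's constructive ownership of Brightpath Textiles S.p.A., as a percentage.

9.8518%

Chain via Northgate Realty LP → Ridgefield Partners LP (R1): 21% × 79% × 29% = 4.8111% of Brightpath Textiles S.p.A.
Chain via Ironwood Industries Corp. → Harbor Trust (R1): 22% × 64% × 13% = 1.8304% of Brightpath Textiles S.p.A.
Chain via Vantage Holdings Ltd → Stonebridge Foods Inc. (R1): 29% × 41% × 27% = 3.2103% of Brightpath Textiles S.p.A.
Aggregating (R2): 4.8111% + 1.8304% + 3.2103% = 9.8518%.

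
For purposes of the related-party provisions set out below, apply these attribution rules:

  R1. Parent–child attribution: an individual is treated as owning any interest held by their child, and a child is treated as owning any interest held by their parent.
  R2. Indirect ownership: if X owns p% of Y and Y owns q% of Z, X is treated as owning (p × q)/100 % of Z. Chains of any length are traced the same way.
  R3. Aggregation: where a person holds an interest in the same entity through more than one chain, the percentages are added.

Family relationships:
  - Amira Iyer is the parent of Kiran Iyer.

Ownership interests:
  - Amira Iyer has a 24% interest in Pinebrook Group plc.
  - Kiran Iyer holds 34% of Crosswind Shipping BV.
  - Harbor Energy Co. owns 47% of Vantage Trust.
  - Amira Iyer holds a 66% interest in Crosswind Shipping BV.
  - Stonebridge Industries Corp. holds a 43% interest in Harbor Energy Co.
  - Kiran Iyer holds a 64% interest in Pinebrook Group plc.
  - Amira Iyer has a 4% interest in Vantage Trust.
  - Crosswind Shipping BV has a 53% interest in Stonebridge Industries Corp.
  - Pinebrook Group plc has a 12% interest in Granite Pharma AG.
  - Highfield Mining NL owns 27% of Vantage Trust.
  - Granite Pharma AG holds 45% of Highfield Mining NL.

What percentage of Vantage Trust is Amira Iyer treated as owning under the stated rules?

By parent–child attribution (R1), Amira Iyer is treated as also owning Kiran Iyer's interest in Crosswind Shipping BV, giving 66% + 34% = 100%.
By parent–child attribution (R1), Amira Iyer is treated as also owning Kiran Iyer's interest in Pinebrook Group plc, giving 24% + 64% = 88%.
Chain via Crosswind Shipping BV → Stonebridge Industries Corp. → Harbor Energy Co. (R2): 100% × 53% × 43% × 47% = 10.7113% of Vantage Trust.
Chain via Pinebrook Group plc → Granite Pharma AG → Highfield Mining NL (R2): 88% × 12% × 45% × 27% = 1.28304% of Vantage Trust.
Direct interest in Vantage Trust: 4%.
Aggregating (R3): 10.7113% + 1.28304% + 4% = 15.99434%.

15.99434%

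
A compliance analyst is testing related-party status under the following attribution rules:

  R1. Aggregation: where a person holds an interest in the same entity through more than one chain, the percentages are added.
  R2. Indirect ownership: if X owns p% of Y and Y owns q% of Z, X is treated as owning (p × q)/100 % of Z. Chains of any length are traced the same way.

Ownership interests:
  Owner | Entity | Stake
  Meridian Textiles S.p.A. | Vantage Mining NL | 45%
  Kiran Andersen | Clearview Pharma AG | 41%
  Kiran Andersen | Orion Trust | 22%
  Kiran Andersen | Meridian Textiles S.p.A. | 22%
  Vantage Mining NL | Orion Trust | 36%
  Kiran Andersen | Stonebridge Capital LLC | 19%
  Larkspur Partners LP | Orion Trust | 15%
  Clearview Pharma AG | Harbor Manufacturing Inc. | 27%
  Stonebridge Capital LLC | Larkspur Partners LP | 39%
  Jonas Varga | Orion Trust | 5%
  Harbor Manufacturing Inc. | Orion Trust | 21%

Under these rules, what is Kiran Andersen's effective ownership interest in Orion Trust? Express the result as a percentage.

29.0002%

Chain via Stonebridge Capital LLC → Larkspur Partners LP (R2): 19% × 39% × 15% = 1.1115% of Orion Trust.
Chain via Meridian Textiles S.p.A. → Vantage Mining NL (R2): 22% × 45% × 36% = 3.564% of Orion Trust.
Chain via Clearview Pharma AG → Harbor Manufacturing Inc. (R2): 41% × 27% × 21% = 2.3247% of Orion Trust.
Direct interest in Orion Trust: 22%.
Aggregating (R1): 1.1115% + 3.564% + 2.3247% + 22% = 29.0002%.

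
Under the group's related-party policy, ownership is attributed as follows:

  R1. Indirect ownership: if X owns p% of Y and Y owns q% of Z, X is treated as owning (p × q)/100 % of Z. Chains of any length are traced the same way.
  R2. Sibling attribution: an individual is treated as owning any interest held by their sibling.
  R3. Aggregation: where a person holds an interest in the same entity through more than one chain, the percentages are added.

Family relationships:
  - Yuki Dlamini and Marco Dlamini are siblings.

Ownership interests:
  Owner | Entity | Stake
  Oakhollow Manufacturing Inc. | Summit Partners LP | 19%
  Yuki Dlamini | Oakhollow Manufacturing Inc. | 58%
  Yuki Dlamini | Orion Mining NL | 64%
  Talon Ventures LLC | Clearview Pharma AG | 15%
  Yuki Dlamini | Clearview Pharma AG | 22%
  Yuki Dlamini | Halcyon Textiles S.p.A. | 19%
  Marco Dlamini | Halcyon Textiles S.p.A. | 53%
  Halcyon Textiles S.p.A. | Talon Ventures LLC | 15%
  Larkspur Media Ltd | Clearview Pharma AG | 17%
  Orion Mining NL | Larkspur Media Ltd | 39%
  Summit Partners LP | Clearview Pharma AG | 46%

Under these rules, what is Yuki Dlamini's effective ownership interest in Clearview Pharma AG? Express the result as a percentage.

32.9324%

By sibling attribution (R2), Yuki Dlamini is treated as also owning Marco Dlamini's interest in Halcyon Textiles S.p.A, giving 19% + 53% = 72%.
Chain via Orion Mining NL → Larkspur Media Ltd (R1): 64% × 39% × 17% = 4.2432% of Clearview Pharma AG.
Chain via Halcyon Textiles S.p.A. → Talon Ventures LLC (R1): 72% × 15% × 15% = 1.62% of Clearview Pharma AG.
Chain via Oakhollow Manufacturing Inc. → Summit Partners LP (R1): 58% × 19% × 46% = 5.0692% of Clearview Pharma AG.
Direct interest in Clearview Pharma AG: 22%.
Aggregating (R3): 4.2432% + 1.62% + 5.0692% + 22% = 32.9324%.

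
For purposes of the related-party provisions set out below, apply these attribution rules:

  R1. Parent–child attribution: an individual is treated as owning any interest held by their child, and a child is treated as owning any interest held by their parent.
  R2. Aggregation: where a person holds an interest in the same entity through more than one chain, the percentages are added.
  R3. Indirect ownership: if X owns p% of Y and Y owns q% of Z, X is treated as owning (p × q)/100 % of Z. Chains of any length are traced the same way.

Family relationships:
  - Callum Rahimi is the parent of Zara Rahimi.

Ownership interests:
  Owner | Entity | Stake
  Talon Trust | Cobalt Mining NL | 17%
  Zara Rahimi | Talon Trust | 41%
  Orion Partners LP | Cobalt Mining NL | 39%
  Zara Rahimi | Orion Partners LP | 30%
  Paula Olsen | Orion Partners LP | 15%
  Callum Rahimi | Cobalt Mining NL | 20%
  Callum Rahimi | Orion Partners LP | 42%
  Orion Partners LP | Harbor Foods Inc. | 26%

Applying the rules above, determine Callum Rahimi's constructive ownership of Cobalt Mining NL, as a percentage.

By parent–child attribution (R1), Callum Rahimi is treated as also owning Zara Rahimi's interest in Orion Partners LP, giving 42% + 30% = 72%.
By parent–child attribution (R1), Callum Rahimi is treated as owning Zara Rahimi's 41% interest in Talon Trust.
Chain via Orion Partners LP (R3): 72% × 39% = 28.08% of Cobalt Mining NL.
Direct interest in Cobalt Mining NL: 20%.
Chain via Talon Trust (R3): 41% × 17% = 6.97% of Cobalt Mining NL.
Aggregating (R2): 28.08% + 20% + 6.97% = 55.05%.

55.05%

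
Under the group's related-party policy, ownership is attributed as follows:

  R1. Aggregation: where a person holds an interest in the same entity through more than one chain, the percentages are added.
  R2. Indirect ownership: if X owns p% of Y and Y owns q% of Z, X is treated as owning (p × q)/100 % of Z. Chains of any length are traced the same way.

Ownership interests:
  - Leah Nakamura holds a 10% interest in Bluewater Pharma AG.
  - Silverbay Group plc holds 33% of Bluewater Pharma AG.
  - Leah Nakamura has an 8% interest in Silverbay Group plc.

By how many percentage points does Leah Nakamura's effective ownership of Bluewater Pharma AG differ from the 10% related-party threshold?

Chain via Silverbay Group plc (R2): 8% × 33% = 2.64% of Bluewater Pharma AG.
Direct interest in Bluewater Pharma AG: 10%.
Aggregating (R1): 2.64% + 10% = 12.64%.
12.64% exceeds the 10% threshold by 2.64 percentage points.

2.64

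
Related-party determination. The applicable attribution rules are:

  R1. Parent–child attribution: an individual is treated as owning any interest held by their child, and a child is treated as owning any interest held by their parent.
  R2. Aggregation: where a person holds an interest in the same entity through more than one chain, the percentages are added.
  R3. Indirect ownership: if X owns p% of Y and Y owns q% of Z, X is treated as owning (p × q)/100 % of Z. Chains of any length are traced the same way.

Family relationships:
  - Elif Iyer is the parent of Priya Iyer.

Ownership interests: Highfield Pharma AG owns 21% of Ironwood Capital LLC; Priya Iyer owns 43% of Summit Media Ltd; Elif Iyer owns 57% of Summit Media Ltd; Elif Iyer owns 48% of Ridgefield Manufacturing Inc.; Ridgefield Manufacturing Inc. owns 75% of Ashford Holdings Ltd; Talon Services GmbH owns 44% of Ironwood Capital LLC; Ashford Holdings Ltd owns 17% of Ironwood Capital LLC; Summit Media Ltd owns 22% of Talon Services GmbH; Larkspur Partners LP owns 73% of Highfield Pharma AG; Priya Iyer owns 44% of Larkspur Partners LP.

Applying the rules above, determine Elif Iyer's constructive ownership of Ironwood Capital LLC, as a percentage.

22.5452%

By parent–child attribution (R1), Elif Iyer is treated as also owning Priya Iyer's interest in Summit Media Ltd, giving 57% + 43% = 100%.
By parent–child attribution (R1), Elif Iyer is treated as owning Priya Iyer's 44% interest in Larkspur Partners LP.
Chain via Ridgefield Manufacturing Inc. → Ashford Holdings Ltd (R3): 48% × 75% × 17% = 6.12% of Ironwood Capital LLC.
Chain via Summit Media Ltd → Talon Services GmbH (R3): 100% × 22% × 44% = 9.68% of Ironwood Capital LLC.
Chain via Larkspur Partners LP → Highfield Pharma AG (R3): 44% × 73% × 21% = 6.7452% of Ironwood Capital LLC.
Aggregating (R2): 6.12% + 9.68% + 6.7452% = 22.5452%.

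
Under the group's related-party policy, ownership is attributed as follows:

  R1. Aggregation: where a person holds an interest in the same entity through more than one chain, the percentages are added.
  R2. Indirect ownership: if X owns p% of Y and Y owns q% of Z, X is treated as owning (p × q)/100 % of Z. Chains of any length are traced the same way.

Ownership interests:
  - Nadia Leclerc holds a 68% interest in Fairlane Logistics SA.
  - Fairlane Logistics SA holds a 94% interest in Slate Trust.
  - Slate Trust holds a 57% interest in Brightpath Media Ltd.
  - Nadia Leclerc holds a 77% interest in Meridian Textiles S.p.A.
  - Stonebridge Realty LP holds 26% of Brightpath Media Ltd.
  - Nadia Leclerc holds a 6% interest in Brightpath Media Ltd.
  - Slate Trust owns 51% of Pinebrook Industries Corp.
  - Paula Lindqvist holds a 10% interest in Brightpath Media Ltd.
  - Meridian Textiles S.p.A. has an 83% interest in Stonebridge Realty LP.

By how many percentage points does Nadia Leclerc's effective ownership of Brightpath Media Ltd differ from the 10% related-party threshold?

Chain via Fairlane Logistics SA → Slate Trust (R2): 68% × 94% × 57% = 36.4344% of Brightpath Media Ltd.
Chain via Meridian Textiles S.p.A. → Stonebridge Realty LP (R2): 77% × 83% × 26% = 16.6166% of Brightpath Media Ltd.
Direct interest in Brightpath Media Ltd: 6%.
Aggregating (R1): 36.4344% + 16.6166% + 6% = 59.051%.
59.051% exceeds the 10% threshold by 49.051 percentage points.

49.051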